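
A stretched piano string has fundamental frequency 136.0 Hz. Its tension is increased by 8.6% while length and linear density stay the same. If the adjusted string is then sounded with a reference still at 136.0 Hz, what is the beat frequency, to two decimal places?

5.73 Hz

For a string, f ∝ √T, so the new frequency is 136.0·√1.086 = 141.7274 Hz.
f_beat = |141.7274 − 136.0| = 5.73 Hz.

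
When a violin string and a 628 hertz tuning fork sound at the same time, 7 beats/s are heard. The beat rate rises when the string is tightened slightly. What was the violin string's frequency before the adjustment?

635 Hz

|f − 628| = 7, so the violin string was at either 621 Hz or 635 Hz.
Increasing tension raises a string's frequency; the adjustment raises the violin string's frequency.
The beat rate rose, so the adjustment moved the violin string further from 628 Hz — it was already above the reference.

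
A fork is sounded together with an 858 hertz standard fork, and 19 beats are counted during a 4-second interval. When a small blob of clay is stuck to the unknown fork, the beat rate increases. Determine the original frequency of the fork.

Beat frequency = 19/4 = 4.75 Hz.
|f − 858| = 4.75, so the fork was at either 853.25 Hz or 862.75 Hz.
Adding mass to a fork lowers its frequency; the adjustment lowers the fork's frequency.
The beat rate rose, so the adjustment moved the fork further from 858 Hz — it was already below the reference.

853.25 Hz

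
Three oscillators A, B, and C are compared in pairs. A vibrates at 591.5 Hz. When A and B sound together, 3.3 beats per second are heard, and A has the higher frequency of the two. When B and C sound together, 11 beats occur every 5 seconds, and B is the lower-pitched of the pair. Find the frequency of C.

590.4 Hz

B is below A, so f_B = 591.5 − 3.3 = 588.2 Hz.
B–C: Beat frequency = 11/5 = 2.2 Hz.
C is above B, so f_C = 588.2 + 2.2 = 590.4 Hz.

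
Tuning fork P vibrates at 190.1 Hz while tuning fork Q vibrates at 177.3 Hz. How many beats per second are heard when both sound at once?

Beats arise from superposition of two nearby frequencies; the beat rate is |f₁ − f₂|.
|190.1 − 177.3| = 12.8 Hz.

12.8 Hz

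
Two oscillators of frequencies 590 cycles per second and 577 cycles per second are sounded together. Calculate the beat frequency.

Beats arise from superposition of two nearby frequencies; the beat rate is |f₁ − f₂|.
|590 − 577| = 13 Hz.

13 Hz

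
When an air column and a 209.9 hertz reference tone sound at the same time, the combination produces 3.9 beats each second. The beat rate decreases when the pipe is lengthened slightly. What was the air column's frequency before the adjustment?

213.8 Hz

|f − 209.9| = 3.9, so the air column was at either 206 Hz or 213.8 Hz.
A longer pipe has a lower fundamental; the adjustment lowers the air column's frequency.
The beat rate fell, so the adjustment moved the air column toward 209.9 Hz — it must have started above the reference.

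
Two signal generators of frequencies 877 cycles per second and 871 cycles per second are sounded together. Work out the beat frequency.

6 Hz

The beat frequency equals the magnitude of the frequency difference.
|877 − 871| = 6 Hz.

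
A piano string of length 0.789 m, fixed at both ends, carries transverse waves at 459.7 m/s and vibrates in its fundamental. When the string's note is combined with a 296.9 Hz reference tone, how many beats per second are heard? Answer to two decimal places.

5.58 Hz

For a string fixed at both ends, f_n = n·v/(2L) = 1·459.7/(2·0.789) = 291.3181 Hz.
f_beat = |291.3181 − 296.9| = 5.58 Hz.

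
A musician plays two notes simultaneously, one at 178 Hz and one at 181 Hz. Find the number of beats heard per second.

f_beat = |f₁ − f₂|.
|178 − 181| = 3 Hz.

3 Hz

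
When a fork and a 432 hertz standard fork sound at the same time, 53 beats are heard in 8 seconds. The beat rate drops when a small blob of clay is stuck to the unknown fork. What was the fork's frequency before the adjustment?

438.625 Hz

Beat frequency = 53/8 = 6.625 Hz.
|f − 432| = 6.625, so the fork was at either 425.375 Hz or 438.625 Hz.
Adding mass to a fork lowers its frequency; the adjustment lowers the fork's frequency.
The beat rate fell, so the adjustment moved the fork toward 432 Hz — it must have started above the reference.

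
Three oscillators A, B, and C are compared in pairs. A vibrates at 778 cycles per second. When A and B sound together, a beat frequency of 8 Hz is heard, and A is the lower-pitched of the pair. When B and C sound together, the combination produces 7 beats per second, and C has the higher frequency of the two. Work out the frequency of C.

B is above A, so f_B = 778 + 8 = 786 Hz.
C is above B, so f_C = 786 + 7 = 793 Hz.

793 Hz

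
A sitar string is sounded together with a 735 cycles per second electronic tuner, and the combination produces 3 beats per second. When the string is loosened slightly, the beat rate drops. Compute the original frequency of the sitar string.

738 Hz

|f − 735| = 3, so the sitar string was at either 732 Hz or 738 Hz.
Reducing tension lowers a string's frequency; the adjustment lowers the sitar string's frequency.
The beat rate fell, so the adjustment moved the sitar string toward 735 Hz — it must have started above the reference.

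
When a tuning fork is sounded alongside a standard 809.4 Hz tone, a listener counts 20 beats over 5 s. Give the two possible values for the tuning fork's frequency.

805.4 Hz or 813.4 Hz

Beat frequency = 20/5 = 4 Hz.
|f − 809.4| = 4, so f = 809.4 ± 4.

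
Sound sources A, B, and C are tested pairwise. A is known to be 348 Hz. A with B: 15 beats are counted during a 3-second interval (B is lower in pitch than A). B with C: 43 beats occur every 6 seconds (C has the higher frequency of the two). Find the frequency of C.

350.1667 Hz

A–B: Beat frequency = 15/3 = 5 Hz.
B is below A, so f_B = 348 − 5 = 343 Hz.
B–C: Beat frequency = 43/6 = 7.1667 Hz.
C is above B, so f_C = 343 + 7.1667 = 350.1667 Hz.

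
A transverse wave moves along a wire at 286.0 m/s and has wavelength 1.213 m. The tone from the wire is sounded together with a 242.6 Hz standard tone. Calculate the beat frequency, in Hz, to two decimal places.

Source frequency f = v/λ = 286.0/1.213 = 235.7791 Hz.
f_beat = |235.7791 − 242.6| = 6.82 Hz.

6.82 Hz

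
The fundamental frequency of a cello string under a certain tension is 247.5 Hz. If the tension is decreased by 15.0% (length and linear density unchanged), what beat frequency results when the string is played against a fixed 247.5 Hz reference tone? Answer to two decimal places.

For a string, f ∝ √T, so the new frequency is 247.5·√0.850 = 228.1837 Hz.
f_beat = |228.1837 − 247.5| = 19.32 Hz.

19.32 Hz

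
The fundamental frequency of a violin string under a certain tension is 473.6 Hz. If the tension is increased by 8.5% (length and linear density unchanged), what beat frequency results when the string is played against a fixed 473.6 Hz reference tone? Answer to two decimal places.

19.72 Hz

For a string, f ∝ √T, so the new frequency is 473.6·√1.085 = 493.3175 Hz.
f_beat = |493.3175 − 473.6| = 19.72 Hz.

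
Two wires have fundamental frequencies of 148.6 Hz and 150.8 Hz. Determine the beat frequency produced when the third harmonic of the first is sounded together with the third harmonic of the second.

6.6 Hz

Third harmonic of the first: 3·148.6 = 445.8 Hz.
Third harmonic of the second: 3·150.8 = 452.4 Hz.
f_beat = |445.8 − 452.4| = 6.6 Hz.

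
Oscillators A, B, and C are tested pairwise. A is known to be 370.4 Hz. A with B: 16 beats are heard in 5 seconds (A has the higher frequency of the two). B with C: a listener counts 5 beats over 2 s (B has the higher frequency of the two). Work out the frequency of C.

364.7 Hz

A–B: Beat frequency = 16/5 = 3.2 Hz.
B is below A, so f_B = 370.4 − 3.2 = 367.2 Hz.
B–C: Beat frequency = 5/2 = 2.5 Hz.
C is below B, so f_C = 367.2 − 2.5 = 364.7 Hz.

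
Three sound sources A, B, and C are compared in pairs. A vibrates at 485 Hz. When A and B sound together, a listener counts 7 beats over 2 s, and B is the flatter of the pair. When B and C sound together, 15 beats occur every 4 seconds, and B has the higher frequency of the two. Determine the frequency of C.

A–B: Beat frequency = 7/2 = 3.5 Hz.
B is below A, so f_B = 485 − 3.5 = 481.5 Hz.
B–C: Beat frequency = 15/4 = 3.75 Hz.
C is below B, so f_C = 481.5 − 3.75 = 477.75 Hz.

477.75 Hz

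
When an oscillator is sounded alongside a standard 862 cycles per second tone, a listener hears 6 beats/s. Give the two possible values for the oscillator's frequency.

856 Hz or 868 Hz

|f − 862| = 6, so f = 862 ± 6.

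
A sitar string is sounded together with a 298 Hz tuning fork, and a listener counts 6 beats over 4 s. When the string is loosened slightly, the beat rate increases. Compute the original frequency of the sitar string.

Beat frequency = 6/4 = 1.5 Hz.
|f − 298| = 1.5, so the sitar string was at either 296.5 Hz or 299.5 Hz.
Reducing tension lowers a string's frequency; the adjustment lowers the sitar string's frequency.
The beat rate rose, so the adjustment moved the sitar string further from 298 Hz — it was already below the reference.

296.5 Hz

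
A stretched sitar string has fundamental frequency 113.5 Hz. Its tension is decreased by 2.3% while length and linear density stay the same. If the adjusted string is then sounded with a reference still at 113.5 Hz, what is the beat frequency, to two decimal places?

For a string, f ∝ √T, so the new frequency is 113.5·√0.977 = 112.1872 Hz.
f_beat = |112.1872 − 113.5| = 1.31 Hz.

1.31 Hz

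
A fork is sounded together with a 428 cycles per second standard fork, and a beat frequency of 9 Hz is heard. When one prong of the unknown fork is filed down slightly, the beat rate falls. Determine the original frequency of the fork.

|f − 428| = 9, so the fork was at either 419 Hz or 437 Hz.
Filing a prong removes mass and raises the fork's frequency; the adjustment raises the fork's frequency.
The beat rate fell, so the adjustment moved the fork toward 428 Hz — it must have started below the reference.

419 Hz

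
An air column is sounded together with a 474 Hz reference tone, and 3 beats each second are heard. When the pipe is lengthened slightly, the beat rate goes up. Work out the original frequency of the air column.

|f − 474| = 3, so the air column was at either 471 Hz or 477 Hz.
A longer pipe has a lower fundamental; the adjustment lowers the air column's frequency.
The beat rate rose, so the adjustment moved the air column further from 474 Hz — it was already below the reference.

471 Hz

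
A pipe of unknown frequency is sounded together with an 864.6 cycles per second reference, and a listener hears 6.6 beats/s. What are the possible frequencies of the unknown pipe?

858 Hz or 871.2 Hz

|f − 864.6| = 6.6, so f = 864.6 ± 6.6.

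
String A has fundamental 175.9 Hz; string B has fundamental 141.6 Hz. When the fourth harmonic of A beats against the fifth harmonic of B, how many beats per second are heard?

4.4 Hz

Fourth harmonic of the first: 4·175.9 = 703.6 Hz.
Fifth harmonic of the second: 5·141.6 = 708.0 Hz.
f_beat = |703.6 − 708.0| = 4.4 Hz.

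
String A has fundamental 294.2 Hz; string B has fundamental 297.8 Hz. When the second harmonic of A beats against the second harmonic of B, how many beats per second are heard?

7.2 Hz

Second harmonic of the first: 2·294.2 = 588.4 Hz.
Second harmonic of the second: 2·297.8 = 595.6 Hz.
f_beat = |588.4 − 595.6| = 7.2 Hz.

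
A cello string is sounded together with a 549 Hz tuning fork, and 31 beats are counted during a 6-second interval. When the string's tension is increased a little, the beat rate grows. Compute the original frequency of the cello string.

Beat frequency = 31/6 = 5.1667 Hz.
|f − 549| = 5.1667, so the cello string was at either 543.8333 Hz or 554.1667 Hz.
Higher tension means higher frequency; the adjustment raises the cello string's frequency.
The beat rate rose, so the adjustment moved the cello string further from 549 Hz — it was already above the reference.

554.1667 Hz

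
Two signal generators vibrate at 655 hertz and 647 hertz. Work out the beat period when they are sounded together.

0.125 s

f_beat = |655 − 647| = 8 Hz.
Beat period T = 1 / f_beat = 1 / 8 s.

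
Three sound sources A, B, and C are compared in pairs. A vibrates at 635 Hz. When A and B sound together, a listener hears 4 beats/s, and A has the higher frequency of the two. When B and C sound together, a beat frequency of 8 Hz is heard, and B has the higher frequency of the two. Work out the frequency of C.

623 Hz

B is below A, so f_B = 635 − 4 = 631 Hz.
C is below B, so f_C = 631 − 8 = 623 Hz.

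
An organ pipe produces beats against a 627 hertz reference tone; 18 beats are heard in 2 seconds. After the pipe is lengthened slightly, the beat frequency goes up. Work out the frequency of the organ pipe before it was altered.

Beat frequency = 18/2 = 9 Hz.
|f − 627| = 9, so the organ pipe was at either 618 Hz or 636 Hz.
A longer pipe has a lower fundamental; the adjustment lowers the organ pipe's frequency.
The beat rate rose, so the adjustment moved the organ pipe further from 627 Hz — it was already below the reference.

618 Hz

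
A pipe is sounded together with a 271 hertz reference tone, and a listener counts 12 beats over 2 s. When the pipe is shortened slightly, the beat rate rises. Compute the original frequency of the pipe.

277 Hz

Beat frequency = 12/2 = 6 Hz.
|f − 271| = 6, so the pipe was at either 265 Hz or 277 Hz.
A shorter pipe has a higher fundamental; the adjustment raises the pipe's frequency.
The beat rate rose, so the adjustment moved the pipe further from 271 Hz — it was already above the reference.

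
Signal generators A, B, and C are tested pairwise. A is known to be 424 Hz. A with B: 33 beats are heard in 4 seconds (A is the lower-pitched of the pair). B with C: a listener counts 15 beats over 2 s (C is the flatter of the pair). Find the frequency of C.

A–B: Beat frequency = 33/4 = 8.25 Hz.
B is above A, so f_B = 424 + 8.25 = 432.25 Hz.
B–C: Beat frequency = 15/2 = 7.5 Hz.
C is below B, so f_C = 432.25 − 7.5 = 424.75 Hz.

424.75 Hz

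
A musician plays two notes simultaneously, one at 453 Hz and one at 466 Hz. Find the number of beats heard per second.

13 Hz

f_beat = |f₁ − f₂|.
|453 − 466| = 13 Hz.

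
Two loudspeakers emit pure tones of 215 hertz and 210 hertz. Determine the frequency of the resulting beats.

f_beat = |f₁ − f₂|.
|215 − 210| = 5 Hz.

5 Hz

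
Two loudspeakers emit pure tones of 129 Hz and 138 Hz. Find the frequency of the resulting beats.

The beat frequency equals the magnitude of the frequency difference.
|129 − 138| = 9 Hz.

9 Hz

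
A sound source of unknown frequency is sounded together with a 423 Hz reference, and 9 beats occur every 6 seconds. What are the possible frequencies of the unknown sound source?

Beat frequency = 9/6 = 1.5 Hz.
|f − 423| = 1.5, so f = 423 ± 1.5.

421.5 Hz or 424.5 Hz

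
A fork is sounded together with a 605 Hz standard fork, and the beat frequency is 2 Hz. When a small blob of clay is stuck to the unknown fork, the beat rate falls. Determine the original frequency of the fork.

|f − 605| = 2, so the fork was at either 603 Hz or 607 Hz.
Adding mass to a fork lowers its frequency; the adjustment lowers the fork's frequency.
The beat rate fell, so the adjustment moved the fork toward 605 Hz — it must have started above the reference.

607 Hz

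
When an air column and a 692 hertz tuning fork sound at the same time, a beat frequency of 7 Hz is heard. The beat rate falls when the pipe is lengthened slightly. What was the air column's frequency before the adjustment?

|f − 692| = 7, so the air column was at either 685 Hz or 699 Hz.
A longer pipe has a lower fundamental; the adjustment lowers the air column's frequency.
The beat rate fell, so the adjustment moved the air column toward 692 Hz — it must have started above the reference.

699 Hz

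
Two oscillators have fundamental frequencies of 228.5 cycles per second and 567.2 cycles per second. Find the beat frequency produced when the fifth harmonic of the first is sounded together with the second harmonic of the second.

Fifth harmonic of the first: 5·228.5 = 1142.5 Hz.
Second harmonic of the second: 2·567.2 = 1134.4 Hz.
f_beat = |1142.5 − 1134.4| = 8.1 Hz.

8.1 Hz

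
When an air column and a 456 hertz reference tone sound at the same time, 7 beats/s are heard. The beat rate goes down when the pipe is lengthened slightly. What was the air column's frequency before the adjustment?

|f − 456| = 7, so the air column was at either 449 Hz or 463 Hz.
A longer pipe has a lower fundamental; the adjustment lowers the air column's frequency.
The beat rate fell, so the adjustment moved the air column toward 456 Hz — it must have started above the reference.

463 Hz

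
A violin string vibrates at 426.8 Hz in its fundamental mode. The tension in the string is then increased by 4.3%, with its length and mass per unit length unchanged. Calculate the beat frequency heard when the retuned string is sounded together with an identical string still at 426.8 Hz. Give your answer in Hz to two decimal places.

For a string, f ∝ √T, so the new frequency is 426.8·√1.043 = 435.8796 Hz.
f_beat = |435.8796 − 426.8| = 9.08 Hz.

9.08 Hz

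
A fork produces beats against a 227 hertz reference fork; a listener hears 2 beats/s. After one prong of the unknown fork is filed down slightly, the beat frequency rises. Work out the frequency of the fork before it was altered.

|f − 227| = 2, so the fork was at either 225 Hz or 229 Hz.
Filing a prong removes mass and raises the fork's frequency; the adjustment raises the fork's frequency.
The beat rate rose, so the adjustment moved the fork further from 227 Hz — it was already above the reference.

229 Hz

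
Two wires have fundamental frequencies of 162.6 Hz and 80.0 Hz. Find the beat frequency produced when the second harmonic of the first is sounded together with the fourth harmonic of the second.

Second harmonic of the first: 2·162.6 = 325.2 Hz.
Fourth harmonic of the second: 4·80.0 = 320.0 Hz.
f_beat = |325.2 − 320.0| = 5.2 Hz.

5.2 Hz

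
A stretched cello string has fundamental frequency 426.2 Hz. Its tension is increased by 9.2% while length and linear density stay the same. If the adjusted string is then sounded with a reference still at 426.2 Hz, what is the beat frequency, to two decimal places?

For a string, f ∝ √T, so the new frequency is 426.2·√1.092 = 445.3739 Hz.
f_beat = |445.3739 − 426.2| = 19.17 Hz.

19.17 Hz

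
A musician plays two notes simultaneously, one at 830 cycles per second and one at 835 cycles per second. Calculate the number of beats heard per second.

The beat frequency equals the magnitude of the frequency difference.
|830 − 835| = 5 Hz.

5 Hz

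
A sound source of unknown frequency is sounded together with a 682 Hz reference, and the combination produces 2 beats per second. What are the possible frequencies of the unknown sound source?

|f − 682| = 2, so f = 682 ± 2.

680 Hz or 684 Hz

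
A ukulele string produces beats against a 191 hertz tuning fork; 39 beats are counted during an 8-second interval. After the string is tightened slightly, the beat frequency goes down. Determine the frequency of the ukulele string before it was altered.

186.125 Hz

Beat frequency = 39/8 = 4.875 Hz.
|f − 191| = 4.875, so the ukulele string was at either 186.125 Hz or 195.875 Hz.
Increasing tension raises a string's frequency; the adjustment raises the ukulele string's frequency.
The beat rate fell, so the adjustment moved the ukulele string toward 191 Hz — it must have started below the reference.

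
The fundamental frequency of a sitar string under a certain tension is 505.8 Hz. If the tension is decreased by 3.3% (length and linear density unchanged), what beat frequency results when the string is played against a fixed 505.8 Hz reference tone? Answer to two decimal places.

8.42 Hz

For a string, f ∝ √T, so the new frequency is 505.8·√0.967 = 497.3843 Hz.
f_beat = |497.3843 − 505.8| = 8.42 Hz.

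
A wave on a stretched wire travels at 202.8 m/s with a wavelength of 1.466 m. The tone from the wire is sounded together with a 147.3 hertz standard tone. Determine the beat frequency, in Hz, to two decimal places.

8.96 Hz

Source frequency f = v/λ = 202.8/1.466 = 138.3356 Hz.
f_beat = |138.3356 − 147.3| = 8.96 Hz.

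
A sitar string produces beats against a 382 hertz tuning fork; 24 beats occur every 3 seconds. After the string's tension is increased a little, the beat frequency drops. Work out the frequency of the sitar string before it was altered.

Beat frequency = 24/3 = 8 Hz.
|f − 382| = 8, so the sitar string was at either 374 Hz or 390 Hz.
Higher tension means higher frequency; the adjustment raises the sitar string's frequency.
The beat rate fell, so the adjustment moved the sitar string toward 382 Hz — it must have started below the reference.

374 Hz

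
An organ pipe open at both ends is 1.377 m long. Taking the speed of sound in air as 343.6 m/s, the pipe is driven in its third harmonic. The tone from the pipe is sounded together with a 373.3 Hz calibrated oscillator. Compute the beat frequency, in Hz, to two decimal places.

Open pipe: f_n = n·v/(2L) = 3·343.6/(2·1.377) = 374.2919 Hz.
f_beat = |374.2919 − 373.3| = 0.99 Hz.

0.99 Hz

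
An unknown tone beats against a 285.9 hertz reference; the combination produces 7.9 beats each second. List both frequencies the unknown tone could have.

278 Hz or 293.8 Hz

|f − 285.9| = 7.9, so f = 285.9 ± 7.9.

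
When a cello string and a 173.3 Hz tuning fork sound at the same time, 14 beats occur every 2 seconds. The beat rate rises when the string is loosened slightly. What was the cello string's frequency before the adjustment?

166.3 Hz

Beat frequency = 14/2 = 7 Hz.
|f − 173.3| = 7, so the cello string was at either 166.3 Hz or 180.3 Hz.
Reducing tension lowers a string's frequency; the adjustment lowers the cello string's frequency.
The beat rate rose, so the adjustment moved the cello string further from 173.3 Hz — it was already below the reference.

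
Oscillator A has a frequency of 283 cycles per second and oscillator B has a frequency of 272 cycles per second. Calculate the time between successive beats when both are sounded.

0.091 s

f_beat = |283 − 272| = 11 Hz.
Beat period T = 1 / f_beat = 1 / 11 s.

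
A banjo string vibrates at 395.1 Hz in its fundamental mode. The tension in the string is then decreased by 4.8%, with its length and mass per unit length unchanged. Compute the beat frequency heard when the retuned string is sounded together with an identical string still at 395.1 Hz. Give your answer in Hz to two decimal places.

9.60 Hz

For a string, f ∝ √T, so the new frequency is 395.1·√0.952 = 385.5010 Hz.
f_beat = |385.5010 − 395.1| = 9.60 Hz.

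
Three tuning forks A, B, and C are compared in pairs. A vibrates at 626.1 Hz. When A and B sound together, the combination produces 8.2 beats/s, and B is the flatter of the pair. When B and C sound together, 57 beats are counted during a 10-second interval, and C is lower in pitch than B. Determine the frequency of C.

612.2 Hz

B is below A, so f_B = 626.1 − 8.2 = 617.9 Hz.
B–C: Beat frequency = 57/10 = 5.7 Hz.
C is below B, so f_C = 617.9 − 5.7 = 612.2 Hz.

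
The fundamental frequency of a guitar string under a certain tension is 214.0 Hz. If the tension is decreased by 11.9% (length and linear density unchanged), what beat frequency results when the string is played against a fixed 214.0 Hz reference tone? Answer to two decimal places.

For a string, f ∝ √T, so the new frequency is 214.0·√0.881 = 200.8638 Hz.
f_beat = |200.8638 − 214.0| = 13.14 Hz.

13.14 Hz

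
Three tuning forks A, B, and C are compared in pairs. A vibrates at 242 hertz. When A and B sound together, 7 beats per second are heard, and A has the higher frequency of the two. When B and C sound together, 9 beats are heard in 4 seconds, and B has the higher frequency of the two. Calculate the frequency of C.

B is below A, so f_B = 242 − 7 = 235 Hz.
B–C: Beat frequency = 9/4 = 2.25 Hz.
C is below B, so f_C = 235 − 2.25 = 232.75 Hz.

232.75 Hz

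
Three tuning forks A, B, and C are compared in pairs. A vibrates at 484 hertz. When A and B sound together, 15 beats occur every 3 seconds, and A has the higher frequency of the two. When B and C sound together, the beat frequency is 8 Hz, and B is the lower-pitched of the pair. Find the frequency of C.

487 Hz

A–B: Beat frequency = 15/3 = 5 Hz.
B is below A, so f_B = 484 − 5 = 479 Hz.
C is above B, so f_C = 479 + 8 = 487 Hz.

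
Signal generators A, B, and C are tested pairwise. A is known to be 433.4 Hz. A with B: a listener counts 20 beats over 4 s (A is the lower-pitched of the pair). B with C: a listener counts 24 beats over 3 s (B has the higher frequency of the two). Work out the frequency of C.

430.4 Hz

A–B: Beat frequency = 20/4 = 5 Hz.
B is above A, so f_B = 433.4 + 5 = 438.4 Hz.
B–C: Beat frequency = 24/3 = 8 Hz.
C is below B, so f_C = 438.4 − 8 = 430.4 Hz.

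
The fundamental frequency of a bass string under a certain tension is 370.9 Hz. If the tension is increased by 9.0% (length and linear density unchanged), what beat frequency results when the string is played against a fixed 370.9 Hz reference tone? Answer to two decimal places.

16.33 Hz

For a string, f ∝ √T, so the new frequency is 370.9·√1.090 = 387.2310 Hz.
f_beat = |387.2310 − 370.9| = 16.33 Hz.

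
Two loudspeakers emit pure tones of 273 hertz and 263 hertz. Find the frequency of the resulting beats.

10 Hz

The beat frequency equals the magnitude of the frequency difference.
|273 − 263| = 10 Hz.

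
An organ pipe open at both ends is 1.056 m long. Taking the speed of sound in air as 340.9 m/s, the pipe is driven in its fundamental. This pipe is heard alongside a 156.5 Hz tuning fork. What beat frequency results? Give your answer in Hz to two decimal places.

4.91 Hz

Open pipe: f_n = n·v/(2L) = 1·340.9/(2·1.056) = 161.4110 Hz.
f_beat = |161.4110 − 156.5| = 4.91 Hz.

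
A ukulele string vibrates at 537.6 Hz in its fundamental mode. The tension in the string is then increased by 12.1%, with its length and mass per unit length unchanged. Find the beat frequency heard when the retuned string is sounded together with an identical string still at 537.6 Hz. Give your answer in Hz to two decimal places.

For a string, f ∝ √T, so the new frequency is 537.6·√1.121 = 569.1963 Hz.
f_beat = |569.1963 − 537.6| = 31.60 Hz.

31.60 Hz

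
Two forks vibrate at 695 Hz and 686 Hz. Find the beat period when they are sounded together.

0.111 s

f_beat = |695 − 686| = 9 Hz.
Beat period T = 1 / f_beat = 1 / 9 s.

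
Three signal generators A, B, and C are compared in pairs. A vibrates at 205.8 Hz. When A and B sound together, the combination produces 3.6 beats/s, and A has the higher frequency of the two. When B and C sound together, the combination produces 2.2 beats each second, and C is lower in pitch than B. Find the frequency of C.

B is below A, so f_B = 205.8 − 3.6 = 202.2 Hz.
C is below B, so f_C = 202.2 − 2.2 = 200 Hz.

200 Hz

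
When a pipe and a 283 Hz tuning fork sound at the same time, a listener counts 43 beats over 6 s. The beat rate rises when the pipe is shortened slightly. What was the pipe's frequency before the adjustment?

290.1667 Hz

Beat frequency = 43/6 = 7.1667 Hz.
|f − 283| = 7.1667, so the pipe was at either 275.8333 Hz or 290.1667 Hz.
A shorter pipe has a higher fundamental; the adjustment raises the pipe's frequency.
The beat rate rose, so the adjustment moved the pipe further from 283 Hz — it was already above the reference.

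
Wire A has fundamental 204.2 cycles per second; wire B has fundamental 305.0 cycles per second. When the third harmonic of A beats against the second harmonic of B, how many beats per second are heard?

2.6 Hz

Third harmonic of the first: 3·204.2 = 612.6 Hz.
Second harmonic of the second: 2·305.0 = 610.0 Hz.
f_beat = |612.6 − 610.0| = 2.6 Hz.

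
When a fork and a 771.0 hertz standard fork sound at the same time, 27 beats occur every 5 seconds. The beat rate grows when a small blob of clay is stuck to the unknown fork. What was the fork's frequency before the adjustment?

765.6 Hz

Beat frequency = 27/5 = 5.4 Hz.
|f − 771.0| = 5.4, so the fork was at either 765.6 Hz or 776.4 Hz.
Adding mass to a fork lowers its frequency; the adjustment lowers the fork's frequency.
The beat rate rose, so the adjustment moved the fork further from 771.0 Hz — it was already below the reference.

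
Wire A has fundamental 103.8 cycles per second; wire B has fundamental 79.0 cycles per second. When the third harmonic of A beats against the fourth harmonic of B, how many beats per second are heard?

Third harmonic of the first: 3·103.8 = 311.4 Hz.
Fourth harmonic of the second: 4·79.0 = 316.0 Hz.
f_beat = |311.4 − 316.0| = 4.6 Hz.

4.6 Hz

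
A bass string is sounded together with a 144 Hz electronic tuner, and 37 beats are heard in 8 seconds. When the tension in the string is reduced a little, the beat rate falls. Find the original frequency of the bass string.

Beat frequency = 37/8 = 4.625 Hz.
|f − 144| = 4.625, so the bass string was at either 139.375 Hz or 148.625 Hz.
Lower tension means lower frequency; the adjustment lowers the bass string's frequency.
The beat rate fell, so the adjustment moved the bass string toward 144 Hz — it must have started above the reference.

148.625 Hz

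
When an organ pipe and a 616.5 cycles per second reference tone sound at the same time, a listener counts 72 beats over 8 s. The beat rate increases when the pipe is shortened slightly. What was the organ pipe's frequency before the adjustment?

625.5 Hz

Beat frequency = 72/8 = 9 Hz.
|f − 616.5| = 9, so the organ pipe was at either 607.5 Hz or 625.5 Hz.
A shorter pipe has a higher fundamental; the adjustment raises the organ pipe's frequency.
The beat rate rose, so the adjustment moved the organ pipe further from 616.5 Hz — it was already above the reference.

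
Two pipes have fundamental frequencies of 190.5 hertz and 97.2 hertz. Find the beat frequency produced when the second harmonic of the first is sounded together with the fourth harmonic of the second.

Second harmonic of the first: 2·190.5 = 381.0 Hz.
Fourth harmonic of the second: 4·97.2 = 388.8 Hz.
f_beat = |381.0 − 388.8| = 7.8 Hz.

7.8 Hz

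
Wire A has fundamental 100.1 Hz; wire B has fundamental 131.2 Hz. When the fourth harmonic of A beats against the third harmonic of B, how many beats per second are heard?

Fourth harmonic of the first: 4·100.1 = 400.4 Hz.
Third harmonic of the second: 3·131.2 = 393.6 Hz.
f_beat = |400.4 − 393.6| = 6.8 Hz.

6.8 Hz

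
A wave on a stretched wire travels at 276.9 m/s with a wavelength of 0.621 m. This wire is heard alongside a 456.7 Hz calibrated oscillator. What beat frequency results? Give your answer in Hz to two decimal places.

Source frequency f = v/λ = 276.9/0.621 = 445.8937 Hz.
f_beat = |445.8937 − 456.7| = 10.81 Hz.

10.81 Hz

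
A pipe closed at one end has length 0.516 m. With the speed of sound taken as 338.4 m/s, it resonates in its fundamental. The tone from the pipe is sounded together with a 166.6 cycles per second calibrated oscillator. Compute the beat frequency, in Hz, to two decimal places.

Closed pipe (odd harmonics): f_n = n·v/(4L) = 1·338.4/(4·0.516) = 163.9535 Hz.
f_beat = |163.9535 − 166.6| = 2.65 Hz.

2.65 Hz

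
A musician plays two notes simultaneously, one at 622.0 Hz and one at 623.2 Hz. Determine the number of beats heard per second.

1.2 Hz

Beats arise from superposition of two nearby frequencies; the beat rate is |f₁ − f₂|.
|622.0 − 623.2| = 1.2 Hz.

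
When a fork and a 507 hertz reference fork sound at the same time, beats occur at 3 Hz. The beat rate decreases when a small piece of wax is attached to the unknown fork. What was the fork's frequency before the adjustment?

510 Hz

|f − 507| = 3, so the fork was at either 504 Hz or 510 Hz.
Loading a fork with wax lowers its frequency; the adjustment lowers the fork's frequency.
The beat rate fell, so the adjustment moved the fork toward 507 Hz — it must have started above the reference.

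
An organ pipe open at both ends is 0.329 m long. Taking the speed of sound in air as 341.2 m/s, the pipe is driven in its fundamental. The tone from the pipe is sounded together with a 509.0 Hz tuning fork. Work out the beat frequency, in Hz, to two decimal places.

Open pipe: f_n = n·v/(2L) = 1·341.2/(2·0.329) = 518.5410 Hz.
f_beat = |518.5410 − 509.0| = 9.54 Hz.

9.54 Hz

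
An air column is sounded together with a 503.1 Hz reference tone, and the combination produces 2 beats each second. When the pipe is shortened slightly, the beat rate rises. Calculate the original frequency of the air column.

505.1 Hz

|f − 503.1| = 2, so the air column was at either 501.1 Hz or 505.1 Hz.
A shorter pipe has a higher fundamental; the adjustment raises the air column's frequency.
The beat rate rose, so the adjustment moved the air column further from 503.1 Hz — it was already above the reference.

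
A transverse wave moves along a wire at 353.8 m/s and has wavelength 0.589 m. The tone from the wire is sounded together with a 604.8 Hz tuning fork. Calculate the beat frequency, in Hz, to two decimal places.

4.12 Hz

Source frequency f = v/λ = 353.8/0.589 = 600.6791 Hz.
f_beat = |600.6791 − 604.8| = 4.12 Hz.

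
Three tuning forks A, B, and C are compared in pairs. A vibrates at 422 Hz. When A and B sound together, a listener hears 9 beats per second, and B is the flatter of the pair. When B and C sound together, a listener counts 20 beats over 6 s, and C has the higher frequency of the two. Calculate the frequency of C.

B is below A, so f_B = 422 − 9 = 413 Hz.
B–C: Beat frequency = 20/6 = 3.3333 Hz.
C is above B, so f_C = 413 + 3.3333 = 416.3333 Hz.

416.3333 Hz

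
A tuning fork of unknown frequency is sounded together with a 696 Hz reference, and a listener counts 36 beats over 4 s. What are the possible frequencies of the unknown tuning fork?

Beat frequency = 36/4 = 9 Hz.
|f − 696| = 9, so f = 696 ± 9.

687 Hz or 705 Hz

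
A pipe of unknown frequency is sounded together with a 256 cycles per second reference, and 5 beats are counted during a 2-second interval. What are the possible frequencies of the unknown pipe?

Beat frequency = 5/2 = 2.5 Hz.
|f − 256| = 2.5, so f = 256 ± 2.5.

253.5 Hz or 258.5 Hz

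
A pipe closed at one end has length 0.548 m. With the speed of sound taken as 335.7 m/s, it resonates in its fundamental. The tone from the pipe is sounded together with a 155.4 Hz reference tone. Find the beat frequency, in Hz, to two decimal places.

Closed pipe (odd harmonics): f_n = n·v/(4L) = 1·335.7/(4·0.548) = 153.1478 Hz.
f_beat = |153.1478 − 155.4| = 2.25 Hz.

2.25 Hz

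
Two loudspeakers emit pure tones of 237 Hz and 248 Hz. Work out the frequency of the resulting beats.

11 Hz

Beats arise from superposition of two nearby frequencies; the beat rate is |f₁ − f₂|.
|237 − 248| = 11 Hz.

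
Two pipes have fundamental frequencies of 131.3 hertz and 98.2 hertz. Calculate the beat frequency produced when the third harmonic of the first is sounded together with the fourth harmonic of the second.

Third harmonic of the first: 3·131.3 = 393.9 Hz.
Fourth harmonic of the second: 4·98.2 = 392.8 Hz.
f_beat = |393.9 − 392.8| = 1.1 Hz.

1.1 Hz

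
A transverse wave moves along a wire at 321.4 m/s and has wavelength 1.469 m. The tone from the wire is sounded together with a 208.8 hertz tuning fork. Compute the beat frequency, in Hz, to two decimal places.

Source frequency f = v/λ = 321.4/1.469 = 218.7883 Hz.
f_beat = |218.7883 − 208.8| = 9.99 Hz.

9.99 Hz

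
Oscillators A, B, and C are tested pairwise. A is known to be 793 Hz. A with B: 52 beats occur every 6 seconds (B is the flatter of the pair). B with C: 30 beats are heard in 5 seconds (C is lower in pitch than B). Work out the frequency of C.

A–B: Beat frequency = 52/6 = 8.6667 Hz.
B is below A, so f_B = 793 − 8.6667 = 784.3333 Hz.
B–C: Beat frequency = 30/5 = 6 Hz.
C is below B, so f_C = 784.3333 − 6 = 778.3333 Hz.

778.3333 Hz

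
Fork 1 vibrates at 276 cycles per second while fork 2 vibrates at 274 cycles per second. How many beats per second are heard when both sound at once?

2 Hz

Beats arise from superposition of two nearby frequencies; the beat rate is |f₁ − f₂|.
|276 − 274| = 2 Hz.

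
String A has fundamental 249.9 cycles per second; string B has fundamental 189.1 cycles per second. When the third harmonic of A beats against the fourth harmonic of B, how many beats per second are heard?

6.7 Hz

Third harmonic of the first: 3·249.9 = 749.7 Hz.
Fourth harmonic of the second: 4·189.1 = 756.4 Hz.
f_beat = |749.7 − 756.4| = 6.7 Hz.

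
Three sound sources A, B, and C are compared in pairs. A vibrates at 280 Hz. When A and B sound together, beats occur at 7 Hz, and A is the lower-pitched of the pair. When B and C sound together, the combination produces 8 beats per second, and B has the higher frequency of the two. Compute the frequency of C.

279 Hz

B is above A, so f_B = 280 + 7 = 287 Hz.
C is below B, so f_C = 287 − 8 = 279 Hz.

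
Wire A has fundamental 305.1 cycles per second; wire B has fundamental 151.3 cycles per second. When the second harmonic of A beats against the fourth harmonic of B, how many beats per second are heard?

Second harmonic of the first: 2·305.1 = 610.2 Hz.
Fourth harmonic of the second: 4·151.3 = 605.2 Hz.
f_beat = |610.2 − 605.2| = 5.0 Hz.

5.0 Hz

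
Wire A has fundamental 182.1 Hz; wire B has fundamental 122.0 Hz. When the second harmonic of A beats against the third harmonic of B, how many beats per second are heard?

Second harmonic of the first: 2·182.1 = 364.2 Hz.
Third harmonic of the second: 3·122.0 = 366.0 Hz.
f_beat = |364.2 − 366.0| = 1.8 Hz.

1.8 Hz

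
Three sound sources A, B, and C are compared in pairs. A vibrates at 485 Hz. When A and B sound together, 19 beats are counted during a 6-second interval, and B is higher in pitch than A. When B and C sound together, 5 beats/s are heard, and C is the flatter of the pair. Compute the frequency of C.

A–B: Beat frequency = 19/6 = 3.1667 Hz.
B is above A, so f_B = 485 + 3.1667 = 488.1667 Hz.
C is below B, so f_C = 488.1667 − 5 = 483.1667 Hz.

483.1667 Hz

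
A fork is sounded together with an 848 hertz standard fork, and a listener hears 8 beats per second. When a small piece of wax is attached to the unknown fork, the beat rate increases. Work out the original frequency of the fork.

840 Hz

|f − 848| = 8, so the fork was at either 840 Hz or 856 Hz.
Loading a fork with wax lowers its frequency; the adjustment lowers the fork's frequency.
The beat rate rose, so the adjustment moved the fork further from 848 Hz — it was already below the reference.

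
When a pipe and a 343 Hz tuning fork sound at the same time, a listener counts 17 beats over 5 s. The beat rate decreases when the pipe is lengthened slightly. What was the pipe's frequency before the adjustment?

346.4 Hz

Beat frequency = 17/5 = 3.4 Hz.
|f − 343| = 3.4, so the pipe was at either 339.6 Hz or 346.4 Hz.
A longer pipe has a lower fundamental; the adjustment lowers the pipe's frequency.
The beat rate fell, so the adjustment moved the pipe toward 343 Hz — it must have started above the reference.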